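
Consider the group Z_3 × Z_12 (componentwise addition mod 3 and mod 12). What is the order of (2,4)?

3

The order of (2,4) in Z_3 × Z_12 is lcm(ord(2) in Z_3, ord(4) in Z_12).
ord(2) = 3 and ord(4) = 3, so |⟨(2,4)⟩| = lcm(3, 3) = 3.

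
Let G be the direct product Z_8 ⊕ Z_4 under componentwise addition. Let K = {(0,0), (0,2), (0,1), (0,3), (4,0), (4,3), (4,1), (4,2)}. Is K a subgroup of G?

Yes

|K| = 8 divides |G| = 32, consistent with Lagrange.
K contains the identity, every element's inverse is in K, and K is closed under +: it is a subgroup.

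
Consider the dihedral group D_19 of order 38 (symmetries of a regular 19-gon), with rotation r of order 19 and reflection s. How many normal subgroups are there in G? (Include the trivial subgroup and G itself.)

G has 22 subgroups. Checking conjugation-invariance by order — order 1: 1/1 normal; order 2: 0/19 normal; order 19: 1/1 normal; order 38: 1/1 normal.
Total normal subgroups: 3.

3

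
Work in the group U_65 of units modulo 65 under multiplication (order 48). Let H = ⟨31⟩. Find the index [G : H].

|⟨31⟩| = 4 and |G| = 48.
By Lagrange, [G : H] = |G|/|H| = 48/4 = 12.

12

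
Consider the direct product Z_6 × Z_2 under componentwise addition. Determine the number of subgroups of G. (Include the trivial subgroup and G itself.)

10

|G| = 12, so by Lagrange every subgroup order divides 12. Divisors: 1, 2, 3, 4, 6, 12.
Subgroups by order — order 1: 1; order 2: 3; order 3: 1; order 4: 1; order 6: 3; order 12: 1.
Total: 1 + 3 + 1 + 1 + 3 + 1 = 10.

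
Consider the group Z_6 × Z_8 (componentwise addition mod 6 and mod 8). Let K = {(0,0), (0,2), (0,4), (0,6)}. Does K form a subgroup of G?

Yes

|K| = 4 divides |G| = 48, consistent with Lagrange.
K contains the identity, every element's inverse is in K, and K is closed under +: it is a subgroup.
In fact K = ⟨(0,2)⟩.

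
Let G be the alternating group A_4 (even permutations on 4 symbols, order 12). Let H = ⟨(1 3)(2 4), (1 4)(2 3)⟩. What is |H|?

|⟨(1 3)(2 4)⟩| = 2 and |⟨(1 4)(2 3)⟩| = 2, so |H| is a multiple of lcm(2, 2) = 2 and divides |G| = 12.
Closing under the operation: H = {e, (1 2)(3 4), (1 3)(2 4), (1 4)(2 3)}, so |H| = 4.

4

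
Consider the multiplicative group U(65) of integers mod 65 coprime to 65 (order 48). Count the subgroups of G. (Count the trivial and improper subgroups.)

30

|G| = 48, so by Lagrange every subgroup order divides 48. Divisors: 1, 2, 3, 4, 6, 8, 12, 16, 24, 48.
Subgroups by order — order 1: 1; order 2: 3; order 3: 1; order 4: 7; order 6: 3; order 8: 3; order 12: 7; order 16: 1; order 24: 3; order 48: 1.
Total: 1 + 3 + 1 + 7 + 3 + 3 + 7 + 1 + 3 + 1 = 30.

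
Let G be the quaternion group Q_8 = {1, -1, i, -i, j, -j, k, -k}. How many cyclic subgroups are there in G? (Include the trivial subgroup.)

5

Group the elements of G by the cyclic subgroup they generate; each cyclic subgroup of order d accounts for φ(d) elements.
Cyclic subgroups by order — order 1: 1; order 2: 1; order 4: 3.
Total: 5.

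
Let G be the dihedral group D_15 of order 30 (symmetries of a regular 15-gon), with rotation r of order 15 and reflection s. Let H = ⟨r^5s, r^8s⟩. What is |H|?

|⟨r^5s⟩| = 2 and |⟨r^8s⟩| = 2, so |H| is a multiple of lcm(2, 2) = 2 and divides |G| = 30.
Closing under the operation: H = {e, r^3, r^6, r^9, r^12, r^2s, r^5s, r^8s, r^11s, r^14s}, so |H| = 10.

10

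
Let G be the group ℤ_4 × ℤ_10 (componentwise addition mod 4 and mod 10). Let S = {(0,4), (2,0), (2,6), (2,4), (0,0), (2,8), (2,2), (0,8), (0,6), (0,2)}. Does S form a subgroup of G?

Yes

|S| = 10 divides |G| = 40, consistent with Lagrange.
S contains the identity, every element's inverse is in S, and S is closed under +: it is a subgroup.
In fact S = ⟨(2,4)⟩.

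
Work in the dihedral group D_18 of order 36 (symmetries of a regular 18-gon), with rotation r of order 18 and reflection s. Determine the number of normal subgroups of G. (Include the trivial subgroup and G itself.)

G has 45 subgroups. Checking conjugation-invariance by order — order 1: 1/1 normal; order 2: 1/19 normal; order 3: 1/1 normal; order 4: 0/9 normal; order 6: 1/7 normal; order 9: 1/1 normal; order 12: 0/3 normal; order 18: 3/3 normal; order 36: 1/1 normal.
Total normal subgroups: 9.

9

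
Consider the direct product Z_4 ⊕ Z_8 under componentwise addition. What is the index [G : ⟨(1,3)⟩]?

|⟨(1,3)⟩| = 8 and |G| = 32.
By Lagrange, [G : H] = |G|/|H| = 32/8 = 4.

4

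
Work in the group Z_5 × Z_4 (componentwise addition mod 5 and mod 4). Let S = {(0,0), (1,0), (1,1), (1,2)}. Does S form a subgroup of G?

No

(1,0) ∈ S but its inverse (4,0) ∉ S, so S is not a subgroup.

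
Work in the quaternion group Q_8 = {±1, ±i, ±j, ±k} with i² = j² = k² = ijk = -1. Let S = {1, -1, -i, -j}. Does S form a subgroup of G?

-i ∈ S but its inverse i ∉ S, so S is not a subgroup.

No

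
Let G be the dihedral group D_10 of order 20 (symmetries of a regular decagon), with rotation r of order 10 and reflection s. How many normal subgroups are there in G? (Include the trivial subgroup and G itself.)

7

G has 22 subgroups. Checking conjugation-invariance by order — order 1: 1/1 normal; order 2: 1/11 normal; order 4: 0/5 normal; order 5: 1/1 normal; order 10: 3/3 normal; order 20: 1/1 normal.
Total normal subgroups: 7.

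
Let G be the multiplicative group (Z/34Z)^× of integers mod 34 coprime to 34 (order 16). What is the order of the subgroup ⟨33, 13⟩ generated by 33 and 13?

4

|⟨33⟩| = 2 and |⟨13⟩| = 4, so |H| is a multiple of lcm(2, 4) = 4 and divides |G| = 16.
Closing under the operation: H = {1, 13, 21, 33}, so |H| = 4.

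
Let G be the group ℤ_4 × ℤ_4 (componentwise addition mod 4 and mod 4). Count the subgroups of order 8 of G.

3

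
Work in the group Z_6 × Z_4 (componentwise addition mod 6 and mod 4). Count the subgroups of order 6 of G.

|G| = 24 and 6 | 24, so subgroups of order 6 are possible by Lagrange.
The subgroups of order 6 are: {(0,0), (0,2), (2,0), (2,2), (4,0), (4,2)}; {(0,0), (1,0), (2,0), (3,0), (4,0), (5,0)}; {(0,0), (1,2), (2,0), (3,2), (4,0), (5,2)}.
So G has 3 subgroups of order 6.

3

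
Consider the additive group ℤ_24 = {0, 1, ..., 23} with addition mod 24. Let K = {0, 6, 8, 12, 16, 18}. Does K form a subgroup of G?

No

Closure fails: 16 + 18 = 10 ∉ K. So K is not a subgroup.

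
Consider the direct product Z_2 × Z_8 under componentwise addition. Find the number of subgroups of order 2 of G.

3

|G| = 16 and 2 | 16, so subgroups of order 2 are possible by Lagrange.
The subgroups of order 2 are: {(0,0), (0,4)}; {(0,0), (1,0)}; {(0,0), (1,4)}.
So G has 3 subgroups of order 2.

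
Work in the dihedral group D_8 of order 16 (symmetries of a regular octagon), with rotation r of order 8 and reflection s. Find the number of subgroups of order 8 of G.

3

|G| = 16 and 8 | 16, so subgroups of order 8 are possible by Lagrange.
The subgroups of order 8 are: {e, r, r^2, r^3, r^4, r^5, r^6, r^7}; {e, r^2, r^4, r^6, s, r^2s, r^4s, r^6s}; {e, r^2, r^4, r^6, rs, r^3s, r^5s, r^7s}.
So G has 3 subgroups of order 8.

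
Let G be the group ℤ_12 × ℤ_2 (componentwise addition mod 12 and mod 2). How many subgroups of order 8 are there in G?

|G| = 24 and 8 | 24, so subgroups of order 8 are possible by Lagrange.
The subgroups of order 8 are: {(0,0), (0,1), (3,0), (3,1), (6,0), (6,1), (9,0), (9,1)}.
So G has 1 subgroup of order 8.

1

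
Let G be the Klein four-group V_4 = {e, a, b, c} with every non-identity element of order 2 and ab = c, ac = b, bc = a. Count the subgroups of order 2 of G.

|G| = 4 and 2 | 4, so subgroups of order 2 are possible by Lagrange.
The subgroups of order 2 are: {e, a}; {e, b}; {e, c}.
So G has 3 subgroups of order 2.

3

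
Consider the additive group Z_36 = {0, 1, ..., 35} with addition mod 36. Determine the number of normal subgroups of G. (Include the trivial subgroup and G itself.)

G is abelian, so every subgroup is normal.
G has 9 subgroups in total, hence 9 normal subgroups.

9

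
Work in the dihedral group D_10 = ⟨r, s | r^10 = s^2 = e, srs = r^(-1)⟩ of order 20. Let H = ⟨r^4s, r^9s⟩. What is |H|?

|⟨r^4s⟩| = 2 and |⟨r^9s⟩| = 2, so |H| is a multiple of lcm(2, 2) = 2 and divides |G| = 20.
Closing under the operation: H = {e, r^5, r^4s, r^9s}, so |H| = 4.

4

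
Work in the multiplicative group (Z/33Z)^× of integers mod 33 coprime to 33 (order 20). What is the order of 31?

Compute successive powers of 31 mod 33: 31, 4, 25, 16, 1; 31^5 ≡ 1 (mod 33).
So |⟨31⟩| = 5.

5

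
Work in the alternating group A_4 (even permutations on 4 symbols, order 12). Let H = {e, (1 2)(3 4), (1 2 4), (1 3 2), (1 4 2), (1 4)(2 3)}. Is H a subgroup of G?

No

(1 3 2) ∈ H but its inverse (1 2 3) ∉ H, so H is not a subgroup.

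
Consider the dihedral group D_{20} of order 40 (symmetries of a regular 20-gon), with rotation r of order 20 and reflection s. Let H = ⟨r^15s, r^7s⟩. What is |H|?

10

|⟨r^15s⟩| = 2 and |⟨r^7s⟩| = 2, so |H| is a multiple of lcm(2, 2) = 2 and divides |G| = 40.
Closing under the operation: H = {e, r^4, r^8, r^12, r^16, r^3s, r^7s, r^11s, r^15s, r^19s}, so |H| = 10.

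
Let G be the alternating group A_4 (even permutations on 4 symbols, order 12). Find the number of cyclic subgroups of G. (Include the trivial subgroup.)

8

Group the elements of G by the cyclic subgroup they generate; each cyclic subgroup of order d accounts for φ(d) elements.
Cyclic subgroups by order — order 1: 1; order 2: 3; order 3: 4.
Total: 8.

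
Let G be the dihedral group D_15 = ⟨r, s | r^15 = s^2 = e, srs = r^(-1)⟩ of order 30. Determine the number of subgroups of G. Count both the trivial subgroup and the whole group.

|G| = 30, so by Lagrange every subgroup order divides 30. Divisors: 1, 2, 3, 5, 6, 10, 15, 30.
Subgroups by order — order 1: 1; order 2: 15; order 3: 1; order 5: 1; order 6: 5; order 10: 3; order 15: 1; order 30: 1.
Total: 1 + 15 + 1 + 1 + 5 + 3 + 1 + 1 = 28.

28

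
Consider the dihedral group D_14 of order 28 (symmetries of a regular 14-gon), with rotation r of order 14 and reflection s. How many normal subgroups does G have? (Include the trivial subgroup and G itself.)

7

G has 28 subgroups. Checking conjugation-invariance by order — order 1: 1/1 normal; order 2: 1/15 normal; order 4: 0/7 normal; order 7: 1/1 normal; order 14: 3/3 normal; order 28: 1/1 normal.
Total normal subgroups: 7.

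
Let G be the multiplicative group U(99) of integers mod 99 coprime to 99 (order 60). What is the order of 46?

Compute successive powers of 46 mod 99: 46, 37, 19, 82, 10, 64, 73, 91, …; 46^10 ≡ 1 (mod 99).
So |⟨46⟩| = 10.

10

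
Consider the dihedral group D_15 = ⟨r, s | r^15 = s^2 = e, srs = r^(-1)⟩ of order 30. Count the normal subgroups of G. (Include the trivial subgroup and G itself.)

G has 28 subgroups. Checking conjugation-invariance by order — order 1: 1/1 normal; order 2: 0/15 normal; order 3: 1/1 normal; order 5: 1/1 normal; order 6: 0/5 normal; order 10: 0/3 normal; order 15: 1/1 normal; order 30: 1/1 normal.
Total normal subgroups: 5.

5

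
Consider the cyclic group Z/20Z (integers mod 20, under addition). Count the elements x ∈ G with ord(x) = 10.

In a cyclic group of order 20, the number of elements of order d (for d | 20) is φ(d).
φ(10) = 4.

4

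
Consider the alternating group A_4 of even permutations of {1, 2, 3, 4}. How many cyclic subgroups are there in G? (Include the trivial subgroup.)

8

Each element a generates a cyclic subgroup ⟨a⟩; distinct elements may generate the same one (a cyclic group of order d has φ(d) generators).
Cyclic subgroups by order — order 1: 1; order 2: 3; order 3: 4.
Total: 8.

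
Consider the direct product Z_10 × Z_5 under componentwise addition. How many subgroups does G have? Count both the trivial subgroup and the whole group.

16

|G| = 50, so by Lagrange every subgroup order divides 50. Divisors: 1, 2, 5, 10, 25, 50.
Subgroups by order — order 1: 1; order 2: 1; order 5: 6; order 10: 6; order 25: 1; order 50: 1.
Total: 1 + 1 + 6 + 6 + 1 + 1 = 16.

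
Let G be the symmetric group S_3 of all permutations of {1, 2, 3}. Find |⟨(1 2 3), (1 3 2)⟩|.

|⟨(1 2 3)⟩| = 3 and |⟨(1 3 2)⟩| = 3, so |H| is a multiple of lcm(3, 3) = 3 and divides |G| = 6.
Closing under the operation: H = {e, (1 2 3), (1 3 2)}, so |H| = 3.

3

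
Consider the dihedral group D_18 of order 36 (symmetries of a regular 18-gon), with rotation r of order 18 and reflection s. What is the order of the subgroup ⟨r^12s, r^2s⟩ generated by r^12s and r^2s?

|⟨r^12s⟩| = 2 and |⟨r^2s⟩| = 2, so |H| is a multiple of lcm(2, 2) = 2 and divides |G| = 36.
Closing under the operation: H = {e, r^2, r^4, r^6, r^8, r^10, r^12, r^14, r^16, s, r^2s, r^4s, r^6s, r^8s, r^10s, r^12s, r^14s, r^16s}, so |H| = 18.

18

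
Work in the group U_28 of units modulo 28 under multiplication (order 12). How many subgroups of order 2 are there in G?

3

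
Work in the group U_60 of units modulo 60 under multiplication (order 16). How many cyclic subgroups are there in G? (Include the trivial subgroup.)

A cyclic subgroup of order d is generated by each of its φ(d) elements of order d, so the cyclic subgroups of order d number (#elements of order d)/φ(d).
Cyclic subgroups by order — order 1: 1; order 2: 7; order 4: 4.
Total: 12.

12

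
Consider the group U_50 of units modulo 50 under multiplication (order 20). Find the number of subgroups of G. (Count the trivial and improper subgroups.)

6

|G| = 20, so by Lagrange every subgroup order divides 20. Divisors: 1, 2, 4, 5, 10, 20.
Subgroups by order — order 1: 1; order 2: 1; order 4: 1; order 5: 1; order 10: 1; order 20: 1.
Total: 1 + 1 + 1 + 1 + 1 + 1 = 6.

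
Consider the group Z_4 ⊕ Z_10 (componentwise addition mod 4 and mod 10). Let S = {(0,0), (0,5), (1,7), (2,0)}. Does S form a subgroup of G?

(1,7) ∈ S but its inverse (3,3) ∉ S, so S is not a subgroup.

No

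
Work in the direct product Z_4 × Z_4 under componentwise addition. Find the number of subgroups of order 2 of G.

3

|G| = 16 and 2 | 16, so subgroups of order 2 are possible by Lagrange.
The subgroups of order 2 are: {(0,0), (0,2)}; {(0,0), (2,0)}; {(0,0), (2,2)}.
So G has 3 subgroups of order 2.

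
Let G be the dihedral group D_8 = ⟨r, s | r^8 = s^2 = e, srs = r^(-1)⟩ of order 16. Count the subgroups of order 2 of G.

9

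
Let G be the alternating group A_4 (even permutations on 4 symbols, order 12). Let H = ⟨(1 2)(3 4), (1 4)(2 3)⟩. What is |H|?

4

|⟨(1 2)(3 4)⟩| = 2 and |⟨(1 4)(2 3)⟩| = 2, so |H| is a multiple of lcm(2, 2) = 2 and divides |G| = 12.
Closing under the operation: H = {e, (1 2)(3 4), (1 3)(2 4), (1 4)(2 3)}, so |H| = 4.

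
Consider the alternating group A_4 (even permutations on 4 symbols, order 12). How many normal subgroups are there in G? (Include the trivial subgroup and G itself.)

G has 10 subgroups. Checking conjugation-invariance by order — order 1: 1/1 normal; order 2: 0/3 normal; order 3: 0/4 normal; order 4: 1/1 normal; order 12: 1/1 normal.
Total normal subgroups: 3.

3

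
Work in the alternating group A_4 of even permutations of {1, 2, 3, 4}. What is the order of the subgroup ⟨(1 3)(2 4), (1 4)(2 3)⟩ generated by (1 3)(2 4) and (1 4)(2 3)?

4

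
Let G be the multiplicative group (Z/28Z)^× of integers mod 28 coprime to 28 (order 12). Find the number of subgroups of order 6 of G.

|G| = 12 and 6 | 12, so subgroups of order 6 are possible by Lagrange.
The subgroups of order 6 are: {1, 9, 11, 15, 23, 25}; {1, 5, 9, 13, 17, 25}; {1, 3, 9, 19, 25, 27}.
So G has 3 subgroups of order 6.

3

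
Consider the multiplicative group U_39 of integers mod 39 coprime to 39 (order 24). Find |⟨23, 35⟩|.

|⟨23⟩| = 6 and |⟨35⟩| = 6, so |H| is a multiple of lcm(6, 6) = 6 and divides |G| = 24.
Closing under the operation: H = {1, 4, 10, 14, 16, 17, 22, 23, 25, 29, 35, 38}, so |H| = 12.

12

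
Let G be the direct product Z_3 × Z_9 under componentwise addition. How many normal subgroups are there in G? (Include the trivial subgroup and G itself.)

G is abelian, so every subgroup is normal.
G has 10 subgroups in total, hence 10 normal subgroups.

10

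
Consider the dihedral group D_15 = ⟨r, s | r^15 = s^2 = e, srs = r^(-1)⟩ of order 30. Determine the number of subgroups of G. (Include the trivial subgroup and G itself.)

|G| = 30, so by Lagrange every subgroup order divides 30. Divisors: 1, 2, 3, 5, 6, 10, 15, 30.
Subgroups by order — order 1: 1; order 2: 15; order 3: 1; order 5: 1; order 6: 5; order 10: 3; order 15: 1; order 30: 1.
Total: 1 + 15 + 1 + 1 + 5 + 3 + 1 + 1 = 28.

28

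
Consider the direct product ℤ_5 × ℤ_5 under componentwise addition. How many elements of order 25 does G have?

An element (a,b) has order lcm(ord(a), ord(b)); count pairs with lcm equal to 25.
Enumerating gives 0 such elements.

0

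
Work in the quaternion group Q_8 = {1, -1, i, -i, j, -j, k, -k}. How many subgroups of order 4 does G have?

3

|G| = 8 and 4 | 8, so subgroups of order 4 are possible by Lagrange.
The subgroups of order 4 are: {1, -1, i, -i}; {1, -1, j, -j}; {1, -1, k, -k}.
So G has 3 subgroups of order 4.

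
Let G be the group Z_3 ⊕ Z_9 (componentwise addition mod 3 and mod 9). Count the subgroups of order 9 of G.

4

|G| = 27 and 9 | 27, so subgroups of order 9 are possible by Lagrange.
The subgroups of order 9 are: {(0,0), (0,1), (0,2), (0,3), (0,4), (0,5), (0,6), (0,7), (0,8)}; {(0,0), (0,3), (0,6), (1,0), (1,3), (1,6), (2,0), (2,3), (2,6)}; {(0,0), (0,3), (0,6), (1,1), (1,4), (1,7), (2,2), (2,5), (2,8)}; {(0,0), (0,3), (0,6), (1,2), (1,5), (1,8), (2,1), (2,4), (2,7)}.
So G has 4 subgroups of order 9.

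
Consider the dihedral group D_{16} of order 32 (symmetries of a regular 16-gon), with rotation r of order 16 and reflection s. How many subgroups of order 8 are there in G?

5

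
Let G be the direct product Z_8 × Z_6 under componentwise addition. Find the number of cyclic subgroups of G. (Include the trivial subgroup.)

16

Each element a generates a cyclic subgroup ⟨a⟩; distinct elements may generate the same one (a cyclic group of order d has φ(d) generators).
Cyclic subgroups by order — order 1: 1; order 2: 3; order 3: 1; order 4: 2; order 6: 3; order 8: 2; order 12: 2; order 24: 2.
Total: 16.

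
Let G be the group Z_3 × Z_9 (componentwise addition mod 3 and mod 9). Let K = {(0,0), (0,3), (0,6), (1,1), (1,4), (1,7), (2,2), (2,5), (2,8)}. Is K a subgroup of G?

Yes

|K| = 9 divides |G| = 27, consistent with Lagrange.
K contains the identity, every element's inverse is in K, and K is closed under +: it is a subgroup.
In fact K = ⟨(1,1)⟩.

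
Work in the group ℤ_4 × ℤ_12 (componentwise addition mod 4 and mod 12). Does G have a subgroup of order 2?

2 | 48. A subgroup of order 2 is {(0,0), (0,6)}.

Yes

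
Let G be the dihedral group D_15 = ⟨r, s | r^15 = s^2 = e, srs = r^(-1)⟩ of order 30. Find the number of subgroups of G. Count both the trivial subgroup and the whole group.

28

|G| = 30, so by Lagrange every subgroup order divides 30. Divisors: 1, 2, 3, 5, 6, 10, 15, 30.
Subgroups by order — order 1: 1; order 2: 15; order 3: 1; order 5: 1; order 6: 5; order 10: 3; order 15: 1; order 30: 1.
Total: 1 + 15 + 1 + 1 + 5 + 3 + 1 + 1 = 28.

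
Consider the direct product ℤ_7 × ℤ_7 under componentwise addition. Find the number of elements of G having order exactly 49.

An element (a,b) has order lcm(ord(a), ord(b)); count pairs with lcm equal to 49.
Enumerating gives 0 such elements.

0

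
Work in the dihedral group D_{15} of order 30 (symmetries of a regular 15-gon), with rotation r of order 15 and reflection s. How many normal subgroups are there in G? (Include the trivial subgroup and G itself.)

5

G has 28 subgroups. Checking conjugation-invariance by order — order 1: 1/1 normal; order 2: 0/15 normal; order 3: 1/1 normal; order 5: 1/1 normal; order 6: 0/5 normal; order 10: 0/3 normal; order 15: 1/1 normal; order 30: 1/1 normal.
Total normal subgroups: 5.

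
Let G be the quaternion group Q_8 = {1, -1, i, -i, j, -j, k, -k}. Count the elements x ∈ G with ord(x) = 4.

The elements of order 4 are: i, -i, j, -j, k, -k.
That's 6.

6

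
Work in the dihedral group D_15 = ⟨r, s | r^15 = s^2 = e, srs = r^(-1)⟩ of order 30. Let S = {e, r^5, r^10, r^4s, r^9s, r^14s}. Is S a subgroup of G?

|S| = 6 divides |G| = 30, consistent with Lagrange.
S contains the identity, every element's inverse is in S, and S is closed under ·: it is a subgroup.

Yes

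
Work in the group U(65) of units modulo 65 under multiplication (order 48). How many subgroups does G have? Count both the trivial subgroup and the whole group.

30

|G| = 48, so by Lagrange every subgroup order divides 48. Divisors: 1, 2, 3, 4, 6, 8, 12, 16, 24, 48.
Subgroups by order — order 1: 1; order 2: 3; order 3: 1; order 4: 7; order 6: 3; order 8: 3; order 12: 7; order 16: 1; order 24: 3; order 48: 1.
Total: 1 + 3 + 1 + 7 + 3 + 3 + 7 + 1 + 3 + 1 = 30.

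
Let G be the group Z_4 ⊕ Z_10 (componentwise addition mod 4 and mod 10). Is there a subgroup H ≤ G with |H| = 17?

17 does not divide |G| = 40, so by Lagrange no subgroup of order 17 exists.

No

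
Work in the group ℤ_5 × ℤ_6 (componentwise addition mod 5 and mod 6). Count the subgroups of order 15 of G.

|G| = 30 and 15 | 30, so subgroups of order 15 are possible by Lagrange.
The subgroups of order 15 are: {(0,0), (0,2), (0,4), (1,0), (1,2), (1,4), (2,0), (2,2), (2,4), (3,0), (3,2), (3,4), (4,0), (4,2), (4,4)}.
So G has 1 subgroup of order 15.

1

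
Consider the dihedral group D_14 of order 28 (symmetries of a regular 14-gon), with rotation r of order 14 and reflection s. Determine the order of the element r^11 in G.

Computing powers of r^11: the smallest k with (r^11)^k = e is k = 14.

14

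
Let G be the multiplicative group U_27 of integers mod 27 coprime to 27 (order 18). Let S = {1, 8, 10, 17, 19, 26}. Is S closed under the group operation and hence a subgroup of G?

Yes

|S| = 6 divides |G| = 18, consistent with Lagrange.
S contains the identity, every element's inverse is in S, and S is closed under ·: it is a subgroup.
In fact S = ⟨17⟩.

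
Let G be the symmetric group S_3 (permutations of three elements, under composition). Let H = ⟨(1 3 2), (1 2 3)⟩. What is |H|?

|⟨(1 3 2)⟩| = 3 and |⟨(1 2 3)⟩| = 3, so |H| is a multiple of lcm(3, 3) = 3 and divides |G| = 6.
Closing under the operation: H = {e, (1 2 3), (1 3 2)}, so |H| = 3.

3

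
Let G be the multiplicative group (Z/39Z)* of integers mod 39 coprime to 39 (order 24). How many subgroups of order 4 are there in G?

3

|G| = 24 and 4 | 24, so subgroups of order 4 are possible by Lagrange.
The subgroups of order 4 are: {1, 14, 25, 38}; {1, 25, 31, 34}; {1, 5, 8, 25}.
So G has 3 subgroups of order 4.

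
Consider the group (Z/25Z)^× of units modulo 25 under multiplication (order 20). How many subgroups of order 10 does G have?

|G| = 20 and 10 | 20, so subgroups of order 10 are possible by Lagrange.
The subgroups of order 10 are: {1, 4, 6, 9, 11, 14, 16, 19, 21, 24}.
So G has 1 subgroup of order 10.

1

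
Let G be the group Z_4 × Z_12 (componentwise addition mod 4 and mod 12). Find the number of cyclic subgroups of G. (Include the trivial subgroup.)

20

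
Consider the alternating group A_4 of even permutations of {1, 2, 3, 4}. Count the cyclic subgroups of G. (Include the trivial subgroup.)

8

Each element a generates a cyclic subgroup ⟨a⟩; distinct elements may generate the same one (a cyclic group of order d has φ(d) generators).
Cyclic subgroups by order — order 1: 1; order 2: 3; order 3: 4.
Total: 8.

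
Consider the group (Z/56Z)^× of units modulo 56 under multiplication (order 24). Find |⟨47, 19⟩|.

12

|⟨47⟩| = 6 and |⟨19⟩| = 6, so |H| is a multiple of lcm(6, 6) = 6 and divides |G| = 24.
Closing under the operation: H = {1, 3, 9, 19, 25, 27, 29, 31, 37, 47, 53, 55}, so |H| = 12.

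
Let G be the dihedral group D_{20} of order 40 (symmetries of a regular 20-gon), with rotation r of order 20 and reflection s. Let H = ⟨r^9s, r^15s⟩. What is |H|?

|⟨r^9s⟩| = 2 and |⟨r^15s⟩| = 2, so |H| is a multiple of lcm(2, 2) = 2 and divides |G| = 40.
Closing under the operation: H = {e, r^2, r^4, r^6, r^8, r^10, r^12, r^14, r^16, r^18, rs, r^3s, r^5s, r^7s, r^9s, r^11s, r^13s, r^15s, r^17s, r^19s}, so |H| = 20.

20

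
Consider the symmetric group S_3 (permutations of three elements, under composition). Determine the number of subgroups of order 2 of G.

3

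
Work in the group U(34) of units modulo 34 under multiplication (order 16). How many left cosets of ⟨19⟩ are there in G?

2

|⟨19⟩| = 8 and |G| = 16.
By Lagrange, [G : H] = |G|/|H| = 16/8 = 2.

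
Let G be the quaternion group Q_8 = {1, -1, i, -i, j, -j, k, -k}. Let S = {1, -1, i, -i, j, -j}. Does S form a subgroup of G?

No

|S| = 6 does not divide |G| = 8, so by Lagrange S is not a subgroup.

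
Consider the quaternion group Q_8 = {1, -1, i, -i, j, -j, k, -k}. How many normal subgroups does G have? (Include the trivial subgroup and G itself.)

6

G has 6 subgroups. Checking conjugation-invariance by order — order 1: 1/1 normal; order 2: 1/1 normal; order 4: 3/3 normal; order 8: 1/1 normal.
Total normal subgroups: 6.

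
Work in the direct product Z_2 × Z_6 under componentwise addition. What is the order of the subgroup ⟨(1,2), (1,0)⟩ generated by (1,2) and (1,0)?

|⟨(1,2)⟩| = 6 and |⟨(1,0)⟩| = 2, so |H| is a multiple of lcm(6, 2) = 6 and divides |G| = 12.
Closing under the operation: H = {(0,0), (0,2), (0,4), (1,0), (1,2), (1,4)}, so |H| = 6.

6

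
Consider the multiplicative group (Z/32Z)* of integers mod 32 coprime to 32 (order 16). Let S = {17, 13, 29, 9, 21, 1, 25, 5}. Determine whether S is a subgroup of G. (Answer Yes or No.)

|S| = 8 divides |G| = 16, consistent with Lagrange.
S contains the identity, every element's inverse is in S, and S is closed under ·: it is a subgroup.
In fact S = ⟨5⟩.

Yes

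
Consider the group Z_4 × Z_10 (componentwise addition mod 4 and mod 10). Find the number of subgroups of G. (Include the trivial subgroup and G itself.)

|G| = 40, so by Lagrange every subgroup order divides 40. Divisors: 1, 2, 4, 5, 8, 10, 20, 40.
Subgroups by order — order 1: 1; order 2: 3; order 4: 3; order 5: 1; order 8: 1; order 10: 3; order 20: 3; order 40: 1.
Total: 1 + 3 + 3 + 1 + 1 + 3 + 3 + 1 = 16.

16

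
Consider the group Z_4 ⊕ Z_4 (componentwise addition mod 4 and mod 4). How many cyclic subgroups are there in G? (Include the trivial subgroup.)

10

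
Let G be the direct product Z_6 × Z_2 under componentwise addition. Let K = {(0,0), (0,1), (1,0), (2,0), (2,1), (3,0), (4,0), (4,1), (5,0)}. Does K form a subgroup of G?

No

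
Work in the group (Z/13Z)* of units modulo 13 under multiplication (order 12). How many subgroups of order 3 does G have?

1

|G| = 12 and 3 | 12, so subgroups of order 3 are possible by Lagrange.
The subgroups of order 3 are: {1, 3, 9}.
So G has 1 subgroup of order 3.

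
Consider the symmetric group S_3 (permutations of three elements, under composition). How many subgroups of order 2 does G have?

3

|G| = 6 and 2 | 6, so subgroups of order 2 are possible by Lagrange.
The subgroups of order 2 are: {e, (1 2)}; {e, (1 3)}; {e, (2 3)}.
So G has 3 subgroups of order 2.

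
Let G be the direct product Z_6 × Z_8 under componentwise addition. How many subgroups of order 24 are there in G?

|G| = 48 and 24 | 48, so subgroups of order 24 are possible by Lagrange.
The subgroups of order 24 are: {(0,0), (0,1), (0,2), (0,3), (0,4), (0,5), (0,6), (0,7), (2,0), (2,1), (2,2), (2,3), (2,4), (2,5), (2,6), (2,7), (4,0), (4,1), (4,2), (4,3), (4,4), (4,5), (4,6), (4,7)}; {(0,0), (0,2), (0,4), (0,6), (1,0), (1,2), (1,4), (1,6), (2,0), (2,2), (2,4), (2,6), (3,0), (3,2), (3,4), (3,6), (4,0), (4,2), (4,4), (4,6), (5,0), (5,2), (5,4), (5,6)}; {(0,0), (0,2), (0,4), (0,6), (1,1), (1,3), (1,5), (1,7), (2,0), (2,2), (2,4), (2,6), (3,1), (3,3), (3,5), (3,7), (4,0), (4,2), (4,4), (4,6), (5,1), (5,3), (5,5), (5,7)}.
So G has 3 subgroups of order 24.

3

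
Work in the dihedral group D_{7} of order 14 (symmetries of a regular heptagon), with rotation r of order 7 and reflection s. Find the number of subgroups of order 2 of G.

7

|G| = 14 and 2 | 14, so subgroups of order 2 are possible by Lagrange.
The subgroups of order 2 are: {e, r^2s}; {e, r^3s}; {e, r^4s}; {e, r^5s}; … (7 in all).
So G has 7 subgroups of order 2.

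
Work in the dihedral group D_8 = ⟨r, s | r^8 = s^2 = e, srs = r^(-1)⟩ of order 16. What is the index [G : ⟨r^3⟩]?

|⟨r^3⟩| = 8 and |G| = 16.
By Lagrange, [G : H] = |G|/|H| = 16/8 = 2.

2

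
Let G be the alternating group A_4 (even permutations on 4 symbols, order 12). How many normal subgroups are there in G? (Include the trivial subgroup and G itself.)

3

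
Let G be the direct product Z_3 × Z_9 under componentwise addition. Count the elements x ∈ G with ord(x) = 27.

0

An element (a,b) has order lcm(ord(a), ord(b)); count pairs with lcm equal to 27.
Enumerating gives 0 such elements.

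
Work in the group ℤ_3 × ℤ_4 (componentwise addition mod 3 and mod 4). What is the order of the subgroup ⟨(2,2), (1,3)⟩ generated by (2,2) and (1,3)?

|⟨(2,2)⟩| = 6 and |⟨(1,3)⟩| = 12, so |H| is a multiple of lcm(6, 12) = 12 and divides |G| = 12.
Closing {(2,2), (1,3)} under the group operation gives all of G, so |H| = 12.

12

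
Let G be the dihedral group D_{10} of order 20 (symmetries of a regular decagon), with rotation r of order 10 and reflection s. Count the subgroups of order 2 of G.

11

|G| = 20 and 2 | 20, so subgroups of order 2 are possible by Lagrange.
The subgroups of order 2 are: {e, r^2s}; {e, r^3s}; {e, r^4s}; {e, r^5}; … (11 in all).
So G has 11 subgroups of order 2.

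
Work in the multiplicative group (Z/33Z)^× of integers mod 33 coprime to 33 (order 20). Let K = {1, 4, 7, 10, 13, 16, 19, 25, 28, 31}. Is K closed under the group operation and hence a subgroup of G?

|K| = 10 divides |G| = 20, consistent with Lagrange.
K contains the identity, every element's inverse is in K, and K is closed under ·: it is a subgroup.
In fact K = ⟨7⟩.

Yes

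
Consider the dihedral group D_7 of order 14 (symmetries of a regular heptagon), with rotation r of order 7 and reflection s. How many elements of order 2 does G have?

7

The elements of order 2 are: s, rs, r^2s, r^3s, r^4s, r^5s, r^6s.
That's 7.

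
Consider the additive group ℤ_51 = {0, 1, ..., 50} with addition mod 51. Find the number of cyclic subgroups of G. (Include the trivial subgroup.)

Group the elements of G by the cyclic subgroup they generate; each cyclic subgroup of order d accounts for φ(d) elements.
Cyclic subgroups by order — order 1: 1; order 3: 1; order 17: 1; order 51: 1.
Total: 4.

4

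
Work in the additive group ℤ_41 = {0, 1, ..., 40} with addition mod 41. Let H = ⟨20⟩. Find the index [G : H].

1

|⟨20⟩| = 41 and |G| = 41.
By Lagrange, [G : H] = |G|/|H| = 41/41 = 1.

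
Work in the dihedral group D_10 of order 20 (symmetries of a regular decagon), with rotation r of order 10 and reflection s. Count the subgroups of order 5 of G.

1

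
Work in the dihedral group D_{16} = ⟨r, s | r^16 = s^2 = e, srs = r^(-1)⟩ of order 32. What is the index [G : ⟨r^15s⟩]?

16

|⟨r^15s⟩| = 2 and |G| = 32.
By Lagrange, [G : H] = |G|/|H| = 32/2 = 16.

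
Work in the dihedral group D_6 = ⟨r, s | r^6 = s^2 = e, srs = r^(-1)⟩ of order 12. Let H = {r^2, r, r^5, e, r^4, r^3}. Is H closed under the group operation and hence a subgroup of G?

Yes

|H| = 6 divides |G| = 12, consistent with Lagrange.
H contains the identity, every element's inverse is in H, and H is closed under ·: it is a subgroup.
In fact H = ⟨r^5⟩.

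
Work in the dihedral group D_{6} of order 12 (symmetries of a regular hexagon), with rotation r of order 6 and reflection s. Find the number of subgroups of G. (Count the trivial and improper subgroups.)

16

|G| = 12, so by Lagrange every subgroup order divides 12. Divisors: 1, 2, 3, 4, 6, 12.
Subgroups by order — order 1: 1; order 2: 7; order 3: 1; order 4: 3; order 6: 3; order 12: 1.
Total: 1 + 7 + 1 + 3 + 3 + 1 = 16.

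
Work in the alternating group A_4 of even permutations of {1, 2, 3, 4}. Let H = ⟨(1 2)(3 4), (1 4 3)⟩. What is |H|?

12

|⟨(1 2)(3 4)⟩| = 2 and |⟨(1 4 3)⟩| = 3, so |H| is a multiple of lcm(2, 3) = 6 and divides |G| = 12.
Closing {(1 2)(3 4), (1 4 3)} under the group operation gives all of G, so |H| = 12.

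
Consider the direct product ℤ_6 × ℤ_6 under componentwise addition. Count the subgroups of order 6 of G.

|G| = 36 and 6 | 36, so subgroups of order 6 are possible by Lagrange.
The subgroups of order 6 are: {(0,0), (0,1), (0,2), (0,3), (0,4), (0,5)}; {(0,0), (0,2), (0,4), (3,0), (3,2), (3,4)}; {(0,0), (0,2), (0,4), (3,1), (3,3), (3,5)}; {(0,0), (0,3), (2,0), (2,3), (4,0), (4,3)}; … (12 in all).
So G has 12 subgroups of order 6.

12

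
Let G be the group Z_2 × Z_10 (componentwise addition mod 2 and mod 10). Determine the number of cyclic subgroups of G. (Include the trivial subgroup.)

Each element a generates a cyclic subgroup ⟨a⟩; distinct elements may generate the same one (a cyclic group of order d has φ(d) generators).
Cyclic subgroups by order — order 1: 1; order 2: 3; order 5: 1; order 10: 3.
Total: 8.

8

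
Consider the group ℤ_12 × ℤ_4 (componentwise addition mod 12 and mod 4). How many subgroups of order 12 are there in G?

7

|G| = 48 and 12 | 48, so subgroups of order 12 are possible by Lagrange.
The subgroups of order 12 are: {(0,0), (0,1), (0,2), (0,3), (4,0), (4,1), (4,2), (4,3), (8,0), (8,1), (8,2), (8,3)}; {(0,0), (0,2), (2,0), (2,2), (4,0), (4,2), (6,0), (6,2), (8,0), (8,2), (10,0), (10,2)}; {(0,0), (0,2), (2,1), (2,3), (4,0), (4,2), (6,1), (6,3), (8,0), (8,2), (10,1), (10,3)}; {(0,0), (1,0), (2,0), (3,0), (4,0), (5,0), (6,0), (7,0), (8,0), (9,0), (10,0), (11,0)}; … (7 in all).
So G has 7 subgroups of order 12.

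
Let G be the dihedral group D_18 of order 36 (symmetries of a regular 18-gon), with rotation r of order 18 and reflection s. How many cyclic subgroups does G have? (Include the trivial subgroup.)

24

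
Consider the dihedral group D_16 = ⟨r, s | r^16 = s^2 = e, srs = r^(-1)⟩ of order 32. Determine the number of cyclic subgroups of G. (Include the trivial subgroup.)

Each element a generates a cyclic subgroup ⟨a⟩; distinct elements may generate the same one (a cyclic group of order d has φ(d) generators).
Cyclic subgroups by order — order 1: 1; order 2: 17; order 4: 1; order 8: 1; order 16: 1.
Total: 21.

21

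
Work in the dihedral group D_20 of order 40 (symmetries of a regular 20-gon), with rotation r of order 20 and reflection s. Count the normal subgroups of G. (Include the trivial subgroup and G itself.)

G has 48 subgroups. Checking conjugation-invariance by order — order 1: 1/1 normal; order 2: 1/21 normal; order 4: 1/11 normal; order 5: 1/1 normal; order 8: 0/5 normal; order 10: 1/5 normal; order 20: 3/3 normal; order 40: 1/1 normal.
Total normal subgroups: 9.

9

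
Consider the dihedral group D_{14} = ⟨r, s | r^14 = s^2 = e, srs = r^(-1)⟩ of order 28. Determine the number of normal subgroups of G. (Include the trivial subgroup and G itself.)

G has 28 subgroups. Checking conjugation-invariance by order — order 1: 1/1 normal; order 2: 1/15 normal; order 4: 0/7 normal; order 7: 1/1 normal; order 14: 3/3 normal; order 28: 1/1 normal.
Total normal subgroups: 7.

7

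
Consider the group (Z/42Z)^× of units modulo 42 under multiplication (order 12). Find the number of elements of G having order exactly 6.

The elements of order 6 are: 5, 11, 17, 19, 23, 31.
That's 6.

6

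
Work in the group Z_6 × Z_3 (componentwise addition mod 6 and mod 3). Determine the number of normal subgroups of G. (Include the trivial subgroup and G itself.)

G is abelian, so every subgroup is normal.
G has 12 subgroups in total, hence 12 normal subgroups.

12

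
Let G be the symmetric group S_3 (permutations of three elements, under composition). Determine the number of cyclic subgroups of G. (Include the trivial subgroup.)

5

A cyclic subgroup of order d is generated by each of its φ(d) elements of order d, so the cyclic subgroups of order d number (#elements of order d)/φ(d).
Cyclic subgroups by order — order 1: 1; order 2: 3; order 3: 1.
Total: 5.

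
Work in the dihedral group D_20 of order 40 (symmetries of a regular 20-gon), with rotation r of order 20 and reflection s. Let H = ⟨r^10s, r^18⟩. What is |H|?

20

|⟨r^10s⟩| = 2 and |⟨r^18⟩| = 10, so |H| is a multiple of lcm(2, 10) = 10 and divides |G| = 40.
Closing under the operation: H = {e, r^2, r^4, r^6, r^8, r^10, r^12, r^14, r^16, r^18, s, r^2s, r^4s, r^6s, r^8s, r^10s, r^12s, r^14s, r^16s, r^18s}, so |H| = 20.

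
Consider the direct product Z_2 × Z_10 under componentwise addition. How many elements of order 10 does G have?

12

An element (a,b) has order lcm(ord(a), ord(b)); count pairs with lcm equal to 10.
Enumerating gives 12 such elements.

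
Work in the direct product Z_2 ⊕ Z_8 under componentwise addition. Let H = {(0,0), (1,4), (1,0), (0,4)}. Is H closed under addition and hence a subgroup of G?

|H| = 4 divides |G| = 16, consistent with Lagrange.
H contains the identity, every element's inverse is in H, and H is closed under +: it is a subgroup.

Yes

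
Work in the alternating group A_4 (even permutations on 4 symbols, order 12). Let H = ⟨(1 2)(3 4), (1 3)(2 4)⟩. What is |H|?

|⟨(1 2)(3 4)⟩| = 2 and |⟨(1 3)(2 4)⟩| = 2, so |H| is a multiple of lcm(2, 2) = 2 and divides |G| = 12.
Closing under the operation: H = {e, (1 2)(3 4), (1 3)(2 4), (1 4)(2 3)}, so |H| = 4.

4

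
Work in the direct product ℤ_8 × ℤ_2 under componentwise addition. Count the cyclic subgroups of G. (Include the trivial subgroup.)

A cyclic subgroup of order d is generated by each of its φ(d) elements of order d, so the cyclic subgroups of order d number (#elements of order d)/φ(d).
Cyclic subgroups by order — order 1: 1; order 2: 3; order 4: 2; order 8: 2.
Total: 8.

8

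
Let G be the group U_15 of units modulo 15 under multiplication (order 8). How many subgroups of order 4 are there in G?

|G| = 8 and 4 | 8, so subgroups of order 4 are possible by Lagrange.
The subgroups of order 4 are: {1, 4, 11, 14}; {1, 4, 7, 13}; {1, 2, 4, 8}.
So G has 3 subgroups of order 4.

3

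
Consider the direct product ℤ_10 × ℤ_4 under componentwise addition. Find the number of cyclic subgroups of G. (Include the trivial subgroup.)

12

A cyclic subgroup of order d is generated by each of its φ(d) elements of order d, so the cyclic subgroups of order d number (#elements of order d)/φ(d).
Cyclic subgroups by order — order 1: 1; order 2: 3; order 4: 2; order 5: 1; order 10: 3; order 20: 2.
Total: 12.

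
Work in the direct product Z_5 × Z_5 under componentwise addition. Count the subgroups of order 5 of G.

|G| = 25 and 5 | 25, so subgroups of order 5 are possible by Lagrange.
The subgroups of order 5 are: {(0,0), (0,1), (0,2), (0,3), (0,4)}; {(0,0), (1,0), (2,0), (3,0), (4,0)}; {(0,0), (1,1), (2,2), (3,3), (4,4)}; {(0,0), (1,2), (2,4), (3,1), (4,3)}; … (6 in all).
So G has 6 subgroups of order 5.

6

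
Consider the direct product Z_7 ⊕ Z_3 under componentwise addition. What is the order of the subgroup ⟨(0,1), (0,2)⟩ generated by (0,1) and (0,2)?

|⟨(0,1)⟩| = 3 and |⟨(0,2)⟩| = 3, so |H| is a multiple of lcm(3, 3) = 3 and divides |G| = 21.
Closing under the operation: H = {(0,0), (0,1), (0,2)}, so |H| = 3.

3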